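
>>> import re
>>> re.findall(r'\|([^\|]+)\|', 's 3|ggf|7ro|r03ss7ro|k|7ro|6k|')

['ggf', 'r03ss7ro', '7ro']

Scanning left to right: at [3:8] match '|ggf|', group 1 = 'ggf'; at [11:21] match '|r03ss7ro|', group 1 = 'r03ss7ro'; at [22:27] match '|7ro|', group 1 = '7ro'.
With a single group, `findall` returns only what that group captured — 3 items.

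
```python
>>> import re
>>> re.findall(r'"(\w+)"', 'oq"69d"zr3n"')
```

['69d']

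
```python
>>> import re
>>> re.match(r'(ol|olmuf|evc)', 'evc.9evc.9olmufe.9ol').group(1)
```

'evc'

`re.match` only tries the pattern at the start of the string.
The match spans [0:3] → 'evc'.
Captured: group 1 = 'evc'.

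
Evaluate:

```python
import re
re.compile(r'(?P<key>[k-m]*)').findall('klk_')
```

This matches zero or more of a character in [k-m] (captured as 'key').
With a single group, `findall` returns only what that group captured — 3 items.

['klk', '', '']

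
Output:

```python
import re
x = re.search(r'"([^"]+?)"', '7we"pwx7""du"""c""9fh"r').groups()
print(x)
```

('pwx7',)

The match spans [3:9] → '"pwx7"'.
Captured: group 1 = 'pwx7'.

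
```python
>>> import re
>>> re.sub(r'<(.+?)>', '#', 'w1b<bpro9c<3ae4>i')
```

Matches: at [3:16] → '<bpro9c<3ae4>'.
Every occurrence is swapped for '#'.

'w1b#i'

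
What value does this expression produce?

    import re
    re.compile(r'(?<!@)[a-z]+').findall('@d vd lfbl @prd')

The negative lookaround is zero-width — it rules out positions where the adjacent text would match, without consuming anything.
Scanning left to right: at [3:5] → 'vd'; at [6:10] → 'lfbl'; at [13:15] → 'rd'.
No capturing groups, so `findall` returns the 3 full match strings.

['vd', 'lfbl', 'rd']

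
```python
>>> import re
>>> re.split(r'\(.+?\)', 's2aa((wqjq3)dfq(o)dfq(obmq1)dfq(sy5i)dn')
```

['s2aa', 'dfq', 'dfq', 'dfq', 'dn']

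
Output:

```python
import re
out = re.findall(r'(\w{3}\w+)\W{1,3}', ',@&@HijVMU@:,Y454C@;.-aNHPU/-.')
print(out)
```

['HijVMU', 'Y454C', 'aNHPU']

Pattern: exactly 3 of a word character, then one or more of a word character (captured); then 1 to 3 of a non-word character.
Matches: at [4:13] match 'HijVMU@:,', group 1 = 'HijVMU'; at [13:21] match 'Y454C@;.', group 1 = 'Y454C'; at [22:30] match 'aNHPU/-.', group 1 = 'aNHPU'.
With a single group, `findall` returns only what that group captured — 3 items.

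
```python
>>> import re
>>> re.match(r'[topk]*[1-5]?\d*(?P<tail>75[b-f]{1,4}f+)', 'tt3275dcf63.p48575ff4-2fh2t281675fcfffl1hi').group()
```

'tt3275dcf'

The pattern matches zero or more of one of [topk], then optionally a character in [1-5], then zero or more of a digit; then the literal '75', then 1 to 4 of a character in [b-f], then one or more of a literal 'f' (captured as 'tail').
`re.match` only tries the pattern at the start of the string.
The match spans [0:9] → 'tt3275dcf'.
Captured: group 1 = '75dcf'.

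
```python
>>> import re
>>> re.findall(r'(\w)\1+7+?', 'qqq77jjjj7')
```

`\1` has to match the exact text group 1 already captured.
One capturing group, so `findall` returns just the captured substring from each match — 2 in all.

['q', 'j']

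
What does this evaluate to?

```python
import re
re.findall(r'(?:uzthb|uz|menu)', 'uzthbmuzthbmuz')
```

['uzthb', 'uzthb', 'uz']

`|` is ordered: at each position the engine commits to the first alternative that works.
No capturing groups, so `findall` returns the 3 full match strings.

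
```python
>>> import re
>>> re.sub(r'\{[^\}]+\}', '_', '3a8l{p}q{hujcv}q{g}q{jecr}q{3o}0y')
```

Matches: at [4:7] → '{p}'; at [8:15] → '{hujcv}'; at [16:19] → '{g}'; at [20:26] → '{jecr}'; at [27:31] → '{3o}'.
`sub` substitutes '_' at each match site.

'3a8l_q_q_q_q_0y'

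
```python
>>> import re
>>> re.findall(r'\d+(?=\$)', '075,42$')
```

['42']

The lookaround is zero-width — it requires the adjacent text to match without consuming it, so the asserted text isn't part of the match.
Walking the string: at [4:6] → '42'.
`findall` yields the raw match text (1 of them) because the pattern has no groups.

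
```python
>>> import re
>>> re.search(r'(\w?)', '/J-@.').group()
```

''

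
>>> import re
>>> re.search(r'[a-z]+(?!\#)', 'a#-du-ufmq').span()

(3, 5)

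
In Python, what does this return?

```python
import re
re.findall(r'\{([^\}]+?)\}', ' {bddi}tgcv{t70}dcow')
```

['bddi', 't70']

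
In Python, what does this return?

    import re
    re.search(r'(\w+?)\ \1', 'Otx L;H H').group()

'H H'

`\1` is not a pattern — it's the concrete string captured by group 1, re-applied verbatim.
The match spans [6:9] → 'H H'.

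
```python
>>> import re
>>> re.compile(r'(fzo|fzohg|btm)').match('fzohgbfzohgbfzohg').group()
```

With `match`, the pattern is implicitly anchored at the beginning.
The match spans [0:3] → 'fzo'.

'fzo'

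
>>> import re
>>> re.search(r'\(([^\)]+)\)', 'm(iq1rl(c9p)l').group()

The match spans [1:12] → '(iq1rl(c9p)'.

'(iq1rl(c9p)'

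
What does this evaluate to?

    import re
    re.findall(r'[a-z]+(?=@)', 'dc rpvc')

[]

Lookahead/lookbehind check context without consuming it, so the matched span excludes the asserted characters.
`findall` yields the raw match text (0 of them) because the pattern has no groups.
Nothing in the string satisfies the pattern, so the list is empty.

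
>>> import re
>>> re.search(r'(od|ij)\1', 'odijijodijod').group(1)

`\1` has to match the exact text group 1 already captured.
`re.search` scans for the first position where the pattern succeeds.
The match spans [2:6] → 'ijij'.
Captured: group 1 = 'ij'.

'ij'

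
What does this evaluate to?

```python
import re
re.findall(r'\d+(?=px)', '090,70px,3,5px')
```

['70', '5']

The `(?=…)`/`(?<=…)` assertion just peeks at neighbouring text; it doesn't advance the match position.
Scanning left to right: at [4:6] → '70'; at [11:12] → '5'.
With no groups in the pattern, `findall` gives back each whole match — 2 here.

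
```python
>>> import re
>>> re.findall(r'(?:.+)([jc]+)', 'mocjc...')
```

['c']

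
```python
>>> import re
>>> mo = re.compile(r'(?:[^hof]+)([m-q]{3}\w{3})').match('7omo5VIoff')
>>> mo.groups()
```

('omo5VI',)

The match spans [0:7] → '7omo5VI'.
Captured: group 1 = 'omo5VI'.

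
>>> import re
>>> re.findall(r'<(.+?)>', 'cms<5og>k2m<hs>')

['5og', 'hs']

A non-greedy quantifier consumes as few characters as it can — just enough that the remainder of the pattern still matches from where it stops; whatever follows it matches normally.
With a single group, `findall` returns only what that group captured — 2 items.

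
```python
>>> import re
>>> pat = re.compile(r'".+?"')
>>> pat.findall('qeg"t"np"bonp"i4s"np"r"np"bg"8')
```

['"t"', '"bonp"', '"np"', '"np"']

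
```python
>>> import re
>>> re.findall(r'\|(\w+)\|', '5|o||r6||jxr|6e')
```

['o', 'r6', 'jxr']

Scanning left to right: at [1:4] match '|o|', group 1 = 'o'; at [4:8] match '|r6|', group 1 = 'r6'; at [8:13] match '|jxr|', group 1 = 'jxr'.
With a single group, `findall` returns only what that group captured — 3 items.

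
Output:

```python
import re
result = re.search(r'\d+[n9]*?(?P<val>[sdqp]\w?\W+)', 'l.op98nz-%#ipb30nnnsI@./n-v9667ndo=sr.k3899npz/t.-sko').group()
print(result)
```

30nnnsI@./

This matches one or more of a digit, then zero or more of one of [n9] (lazy); then one of [sdqp], then optionally a word character, then one or more of a non-word character (captured as 'val').
Unlike `match`, `search` isn't anchored — it looks for the pattern anywhere in the string.
The match spans [14:24] → '30nnnsI@./'.
Captured: group 1 = 'sI@./'.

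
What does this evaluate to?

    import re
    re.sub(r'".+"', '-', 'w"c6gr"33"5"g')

'w-g'

Matches: at [1:12] → '"c6gr"33"5"'.
`sub` substitutes '-' at each match site.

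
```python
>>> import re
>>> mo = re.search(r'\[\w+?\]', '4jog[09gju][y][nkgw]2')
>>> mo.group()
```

The match spans [4:11] → '[09gju]'.

'[09gju]'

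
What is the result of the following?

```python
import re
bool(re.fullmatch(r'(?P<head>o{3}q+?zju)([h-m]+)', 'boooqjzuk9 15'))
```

False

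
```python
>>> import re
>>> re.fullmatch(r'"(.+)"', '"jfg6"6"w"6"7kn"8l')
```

None

`re.fullmatch` is like wrapping the pattern in `^…$` (in single-line mode).
Here the pattern can't cover the whole string, so the call returns None.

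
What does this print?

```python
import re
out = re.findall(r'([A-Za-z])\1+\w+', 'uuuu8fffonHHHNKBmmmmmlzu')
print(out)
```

['u']

`\1` is not a pattern — it's the concrete string captured by group 1, re-applied verbatim.
`findall` collects group 1 from the one match (1 total).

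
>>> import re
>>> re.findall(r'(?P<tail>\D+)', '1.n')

The pattern matches one or more of a non-digit (captured as 'tail').
Matches: at [1:3] match '.n', group 1 = '.n'.
With a single group, `findall` returns only what that group captured — 1 item.

['.n']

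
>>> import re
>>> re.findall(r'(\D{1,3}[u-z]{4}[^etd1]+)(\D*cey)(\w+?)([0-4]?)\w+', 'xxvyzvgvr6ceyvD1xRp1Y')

This matches 1 to 3 of a non-digit, then exactly 4 of a character in [u-z], then one or more of any character except [etd1] (captured); then zero or more of a non-digit, then the literal 'cey' (captured); then one or more of a word character (lazy) (captured); then optionally a character in [0-4] (captured); then one or more of a word character.
With 4 capturing groups, `findall` returns a 4-tuple per match.

[('xxvyzvgvr6', 'cey', 'v', '')]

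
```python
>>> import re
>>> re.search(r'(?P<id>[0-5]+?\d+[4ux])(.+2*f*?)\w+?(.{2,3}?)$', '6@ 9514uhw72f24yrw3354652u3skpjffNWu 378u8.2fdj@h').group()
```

'514uhw72f24yrw3354652u3skpjffNWu 378u8.2fdj@h'

This matches one or more of a character in [0-5] (lazy), then one or more of a digit, then one of [4ux] (captured as 'id'); then one or more of any character, then zero or more of the literal '2', then zero or more of the literal 'f' (lazy) (captured); then one or more of a word character (lazy); then 2 to 3 of any character (lazy) (captured); then anchored at the end.
`re.search` tries every starting position until one works.
The match spans [4:49] → '514uhw72f24yrw3354652u3skpjffNWu 378u8.2fdj@h'.
Captured: group 1 = '514u', group 2 = 'hw72f24yrw3354652u3skpjffNWu 378u8.2fd', group 3 = '@h'.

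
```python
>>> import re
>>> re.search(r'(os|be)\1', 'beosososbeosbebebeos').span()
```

(2, 6)

`\1` has to match the exact text group 1 already captured.
`re.search` scans for the first position where the pattern succeeds.
The match spans [2:6] → 'osos'.
Captured: group 1 = 'os'.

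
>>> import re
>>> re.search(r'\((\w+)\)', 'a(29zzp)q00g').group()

'(29zzp)'

`re.search` tries every starting position until one works.
The match spans [1:8] → '(29zzp)'.
Captured: group 1 = '29zzp'.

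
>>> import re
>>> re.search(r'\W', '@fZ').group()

'@'

The match spans [0:1] → '@'.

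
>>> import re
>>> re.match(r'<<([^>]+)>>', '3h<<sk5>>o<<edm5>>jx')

None

`re.match` only tries the pattern at the start of the string.
Here position 0 doesn't satisfy it, so the call returns None.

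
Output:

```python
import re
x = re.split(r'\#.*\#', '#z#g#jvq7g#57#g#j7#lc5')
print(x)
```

['', 'lc5']

The string is cut at each match, leaving 2 pieces.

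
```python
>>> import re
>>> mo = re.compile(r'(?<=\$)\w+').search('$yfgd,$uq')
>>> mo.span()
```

Because the assertion is zero-width, the text it checks is not consumed and won't appear in the result.
`re.search` scans for the first position where the pattern succeeds.
The match spans [1:5] → 'yfgd'.

(1, 5)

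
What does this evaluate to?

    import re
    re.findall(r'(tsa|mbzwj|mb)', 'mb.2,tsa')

['mb', 'tsa']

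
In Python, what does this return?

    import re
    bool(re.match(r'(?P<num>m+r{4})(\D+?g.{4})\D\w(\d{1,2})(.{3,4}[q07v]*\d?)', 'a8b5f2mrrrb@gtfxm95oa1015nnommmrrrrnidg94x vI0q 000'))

False

`re.match` won't scan ahead — the pattern has to work from the very first character.
Here the pattern fails at index 0, so the call returns None, and `bool(None)` is False.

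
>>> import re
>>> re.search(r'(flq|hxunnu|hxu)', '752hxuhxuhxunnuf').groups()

`search` walks the string left to right and returns the first match it finds.
The match spans [3:6] → 'hxu'.
Captured: group 1 = 'hxu'.

('hxu',)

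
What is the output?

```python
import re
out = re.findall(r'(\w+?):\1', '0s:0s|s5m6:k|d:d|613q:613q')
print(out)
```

['0s', 'd', '613q']

After group 1 captures some text, `\1` only succeeds where that same text appears again.
`findall` collects group 1 from each match (3 total).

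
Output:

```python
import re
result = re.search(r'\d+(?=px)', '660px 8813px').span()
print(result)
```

(0, 3)

The positive lookaround only admits positions where the adjacent text matches; those characters stay outside the span.
The match spans [0:3] → '660'.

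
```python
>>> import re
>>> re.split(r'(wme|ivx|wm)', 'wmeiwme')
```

Alternation isn't longest-match — the leftmost alternative that fits at this position is chosen.
Because the pattern has a capturing group, `split` also inserts each captured text between the pieces.

['', 'wme', 'i', 'wme', '']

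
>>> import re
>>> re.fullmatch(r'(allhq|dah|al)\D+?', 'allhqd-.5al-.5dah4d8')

None

`re.fullmatch` is like wrapping the pattern in `^…$` (in single-line mode).
Here there's no way to consume every character, so the call returns None.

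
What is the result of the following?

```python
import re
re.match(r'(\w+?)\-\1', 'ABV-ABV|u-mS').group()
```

'ABV-ABV'

With `match`, the pattern is implicitly anchored at the beginning.
The match spans [0:7] → 'ABV-ABV'.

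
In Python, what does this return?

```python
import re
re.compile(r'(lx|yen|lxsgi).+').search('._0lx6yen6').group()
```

The match spans [3:10] → 'lx6yen6'.

'lx6yen6'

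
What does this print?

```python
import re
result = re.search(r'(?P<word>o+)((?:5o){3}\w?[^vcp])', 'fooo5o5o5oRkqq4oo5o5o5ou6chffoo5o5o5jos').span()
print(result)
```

Pattern: one or more of a literal 'o' (captured as 'word'); then the literal '5o' repeated 3 times, then optionally a word character, then any character except [vcp] (captured).
`re.search` scans for the first position where the pattern succeeds.
The match spans [1:12] → 'ooo5o5o5oRk'.
Captured: group 1 = 'ooo', group 2 = '5o5o5oRk'.

(1, 12)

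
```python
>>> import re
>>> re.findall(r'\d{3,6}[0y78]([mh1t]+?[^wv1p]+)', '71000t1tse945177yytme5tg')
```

['t1tse945']

Pattern: 3 to 6 of a digit, then one of [0y78]; then one or more of one of [mh1t] (lazy), then one or more of any character except [wv1p] (captured).
Matches: at [0:13] match '71000t1tse945', group 1 = 't1tse945'.
Because there's exactly one group, `findall` drops the full match and keeps group 1 from the one hit.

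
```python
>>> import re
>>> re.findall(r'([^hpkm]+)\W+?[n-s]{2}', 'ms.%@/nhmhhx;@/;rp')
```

Because there's exactly one group, `findall` drops the full match and keeps group 1 from the one hit.

['x;@/']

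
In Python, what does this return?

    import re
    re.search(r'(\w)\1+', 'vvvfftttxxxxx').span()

(0, 3)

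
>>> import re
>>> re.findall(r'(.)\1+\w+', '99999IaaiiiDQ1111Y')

A backreference is literal: `\1` must see the identical characters the first group matched.
Matches: at [0:18] match '99999IaaiiiDQ1111Y', group 1 = '9'.
One capturing group, so `findall` returns just the captured substring from the one match — 1 in all.

['9']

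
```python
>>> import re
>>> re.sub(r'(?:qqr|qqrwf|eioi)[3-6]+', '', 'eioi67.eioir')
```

'7.eioir'

Matches: at [0:5] → 'eioi6'.
Every occurrence is swapped for ''.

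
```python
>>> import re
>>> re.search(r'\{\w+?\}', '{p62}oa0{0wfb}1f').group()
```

Unlike `match`, `search` isn't anchored — it looks for the pattern anywhere in the string.
The match spans [0:5] → '{p62}'.

'{p62}'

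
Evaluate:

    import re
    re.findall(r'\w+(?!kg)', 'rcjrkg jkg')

['rcjrkg', 'jkg']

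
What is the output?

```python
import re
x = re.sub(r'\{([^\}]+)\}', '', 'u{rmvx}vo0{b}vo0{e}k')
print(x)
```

uvo0vo0k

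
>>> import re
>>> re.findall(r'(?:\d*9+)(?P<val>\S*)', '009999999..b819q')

Pattern: zero or more of a digit, then one or more of the literal '9' (non-capturing group); then zero or more of a non-whitespace character (captured as 'val').
Because there's exactly one group, `findall` drops the full match and keeps group 1 from the one hit.

['..b819q']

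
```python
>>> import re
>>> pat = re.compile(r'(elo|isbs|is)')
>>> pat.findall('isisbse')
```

['is', 'isbs']

The regex engine tests alternatives in the order written; an earlier branch that matches wins even if a later one would match more.
One capturing group, so `findall` returns just the captured substring from each match — 2 in all.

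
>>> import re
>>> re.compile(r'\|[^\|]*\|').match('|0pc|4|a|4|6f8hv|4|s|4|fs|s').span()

With `match`, the pattern is implicitly anchored at the beginning.
The match spans [0:5] → '|0pc|'.

(0, 5)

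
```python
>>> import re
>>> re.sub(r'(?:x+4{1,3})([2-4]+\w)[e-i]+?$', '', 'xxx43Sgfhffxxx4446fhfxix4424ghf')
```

'xxx43Sgfhffxxx4446fhfxi'

The pattern matches one or more of the literal 'x', then 1 to 3 of a literal '4' (non-capturing group); then one or more of a character in [2-4], then a word character (captured); then one or more of a character in [e-i] (lazy); then anchored at the end.
Matches: at [23:31] → 'x4424ghf'.
Every occurrence is swapped for ''.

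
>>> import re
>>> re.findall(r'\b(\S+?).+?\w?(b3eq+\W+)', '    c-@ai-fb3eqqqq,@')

[('c', 'b3eqqqq,@')]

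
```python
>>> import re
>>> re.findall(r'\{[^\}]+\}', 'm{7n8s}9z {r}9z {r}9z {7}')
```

Matches: at [1:7] → '{7n8s}'; at [10:13] → '{r}'; at [16:19] → '{r}'; at [22:25] → '{7}'.
With no groups in the pattern, `findall` gives back each whole match — 4 here.

['{7n8s}', '{r}', '{r}', '{7}']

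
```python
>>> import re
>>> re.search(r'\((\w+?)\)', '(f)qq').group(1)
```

`re.search` tries every starting position until one works.
The match spans [0:3] → '(f)'.
Captured: group 1 = 'f'.

'f'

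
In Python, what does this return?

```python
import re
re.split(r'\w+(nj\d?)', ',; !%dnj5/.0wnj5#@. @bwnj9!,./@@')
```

[',; !%', 'nj5', '/.', 'nj5', '#@. @', 'nj9', '!,./@@']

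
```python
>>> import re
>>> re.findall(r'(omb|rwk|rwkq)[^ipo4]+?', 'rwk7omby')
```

Matches: at [0:4] match 'rwk7', group 1 = 'rwk'; at [4:8] match 'omby', group 1 = 'omb'.
One capturing group, so `findall` returns just the captured substring from each match — 2 in all.

['rwk', 'omb']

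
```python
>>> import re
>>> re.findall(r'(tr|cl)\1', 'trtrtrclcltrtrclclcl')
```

['tr', 'cl', 'tr', 'cl']

The backreference `\1` re-matches whatever the first group consumed, character for character.
Matches: at [0:4] match 'trtr', group 1 = 'tr'; at [6:10] match 'clcl', group 1 = 'cl'; at [10:14] match 'trtr', group 1 = 'tr'; at [14:18] match 'clcl', group 1 = 'cl'.
Because there's exactly one group, `findall` drops the full match and keeps group 1 from each hit.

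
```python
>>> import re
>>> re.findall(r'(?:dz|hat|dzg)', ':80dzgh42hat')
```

['dz', 'hat']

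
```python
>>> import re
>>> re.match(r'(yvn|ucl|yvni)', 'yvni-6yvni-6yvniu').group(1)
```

'yvn'

`|` is ordered: at each position the engine commits to the first alternative that works.
`re.match` only tries the pattern at the start of the string.
The match spans [0:3] → 'yvn'.
Captured: group 1 = 'yvn'.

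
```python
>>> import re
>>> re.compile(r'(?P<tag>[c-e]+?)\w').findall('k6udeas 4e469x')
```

['d', 'e']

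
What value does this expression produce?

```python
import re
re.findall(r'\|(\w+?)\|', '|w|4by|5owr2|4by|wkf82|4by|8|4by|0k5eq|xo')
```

['w', '5owr2', 'wkf82', '8', '0k5eq']

Scanning left to right: at [0:3] match '|w|', group 1 = 'w'; at [6:13] match '|5owr2|', group 1 = '5owr2'; at [16:23] match '|wkf82|', group 1 = 'wkf82'; at [26:29] match '|8|', group 1 = '8'; at [32:39] match '|0k5eq|', group 1 = '0k5eq'.
With a single group, `findall` returns only what that group captured — 5 items.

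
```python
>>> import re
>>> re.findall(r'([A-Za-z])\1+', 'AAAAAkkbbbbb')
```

['A', 'k', 'b']

`\1` is not a pattern — it's the concrete string captured by group 1, re-applied verbatim.
`findall` collects group 1 from each match (3 total).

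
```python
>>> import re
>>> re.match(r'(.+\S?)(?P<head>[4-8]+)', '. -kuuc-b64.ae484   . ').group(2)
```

'4'

The pattern matches one or more of any character, then optionally a non-whitespace character (captured); then one or more of a character in [4-8] (captured as 'head').
`re.match` only tries the pattern at the start of the string.
The match spans [0:17] → '. -kuuc-b64.ae484'.
Captured: group 1 = '. -kuuc-b64.ae48', group 2 = '4'.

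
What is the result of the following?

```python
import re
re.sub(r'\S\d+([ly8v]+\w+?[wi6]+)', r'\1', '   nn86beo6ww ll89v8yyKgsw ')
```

'   nn86beo6ww lv8yyKgsw '

This matches a non-whitespace character, then one or more of a digit; then one or more of one of [ly8v], then one or more of a word character (lazy), then one or more of one of [wi6] (captured).
`\1` in the replacement pulls in group 1's text for each match.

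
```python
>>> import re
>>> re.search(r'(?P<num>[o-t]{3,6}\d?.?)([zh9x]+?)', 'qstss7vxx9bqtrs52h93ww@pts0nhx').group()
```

'qstss7vx'

The pattern matches 3 to 6 of a character in [o-t], then optionally a digit, then optionally any character (captured as 'num'); then one or more of one of [zh9x] (lazy) (captured).
Because the quantifier is non-greedy, it stops expanding at the earliest point where the rest of the pattern can succeed.
`search` walks the string left to right and returns the first match it finds.
The match spans [0:8] → 'qstss7vx'.
Captured: group 1 = 'qstss7v', group 2 = 'x'.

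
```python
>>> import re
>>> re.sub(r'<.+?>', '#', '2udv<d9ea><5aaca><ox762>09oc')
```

Lazy quantifiers expand one character at a time until the remainder of the pattern can match.
`sub` substitutes '#' at each match site.

'2udv###09oc'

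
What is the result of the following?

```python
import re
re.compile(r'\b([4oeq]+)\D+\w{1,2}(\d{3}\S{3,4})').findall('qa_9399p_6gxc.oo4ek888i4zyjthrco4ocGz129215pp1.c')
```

Pattern: a word boundary (`\b`, zero-width); then one or more of one of [4oeq] (captured); then one or more of a non-digit, then 1 to 2 of a word character; then exactly 3 of a digit, then 3 to 4 of a non-whitespace character (captured).
Walking the string: at [0:11] match 'qa_9399p_6g', groups = ('q', '399p_6g'); at [14:26] match 'oo4ek888i4zy', groups = ('oo4', '888i4zy').
Multiple groups make `findall` return tuples — one 2-tuple for each match.

[('q', '399p_6g'), ('oo4', '888i4zy')]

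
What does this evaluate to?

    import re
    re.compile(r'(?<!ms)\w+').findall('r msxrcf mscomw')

The negative lookaround is zero-width — it rules out positions where the adjacent text would match, without consuming anything.
No capturing groups, so `findall` returns the 3 full match strings.

['r', 'msxrcf', 'mscomw']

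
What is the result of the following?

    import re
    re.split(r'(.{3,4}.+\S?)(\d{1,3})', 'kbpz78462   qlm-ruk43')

['', 'kbpz78462   qlm-ruk4', '3', '']

This matches 3 to 4 of any character, then one or more of any character, then optionally a non-whitespace character (captured); then 1 to 3 of a digit (captured).
Matches to split on: at [0:21] → 'kbpz78462   qlm-ruk43'.
The group in the pattern means `split` returns the separators' captures alongside the pieces.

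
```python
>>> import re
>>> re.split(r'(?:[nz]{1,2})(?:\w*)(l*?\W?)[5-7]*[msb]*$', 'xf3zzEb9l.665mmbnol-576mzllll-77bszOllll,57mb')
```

The pattern matches 1 to 2 of one of [nz] (non-capturing group); then zero or more of a word character (non-capturing group); then zero or more of the literal 'l' (lazy), then optionally a non-word character (captured); then zero or more of a character in [5-7], then zero or more of one of [msb]; then anchored at the end.
Matches to split on: at [34:45] → 'zOllll,57mb'.
With a capturing group present, the delimiter's captured portion is kept in the result list.

['xf3zzEb9l.665mmbnol-576mzllll-77bs', ',', '']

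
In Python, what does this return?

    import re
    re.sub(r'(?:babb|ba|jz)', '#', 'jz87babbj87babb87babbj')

'#87#j87#87#j'

Alternation isn't longest-match — the leftmost alternative that fits at this position is chosen.
Matches: at [0:2] → 'jz'; at [4:8] → 'babb'; at [11:15] → 'babb'; at [17:21] → 'babb'.
Each match is replaced by '#'.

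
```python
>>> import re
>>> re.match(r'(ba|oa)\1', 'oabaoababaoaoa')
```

`\1` has to match the exact text group 1 already captured.
`re.match` won't scan ahead — the pattern has to work from the very first character.
Here the pattern fails at index 0, so the call returns None.

None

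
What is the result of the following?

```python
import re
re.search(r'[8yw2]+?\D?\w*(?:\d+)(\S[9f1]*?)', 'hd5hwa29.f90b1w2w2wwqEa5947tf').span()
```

(4, 9)

Lazy quantifiers expand one character at a time until the remainder of the pattern can match.
The match spans [4:9] → 'wa29.'.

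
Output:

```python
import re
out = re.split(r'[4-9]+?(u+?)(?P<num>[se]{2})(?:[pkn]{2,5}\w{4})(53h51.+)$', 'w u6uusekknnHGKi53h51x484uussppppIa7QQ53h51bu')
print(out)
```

['w u', 'uu', 'se', '53h51x484uussppppIa7QQ53h51bu', '']

The pattern matches one or more of a character in [4-9] (lazy); then one or more of a literal 'u' (lazy) (captured); then exactly 2 of one of [se] (captured as 'num'); then 2 to 5 of one of [pkn], then exactly 4 of a word character (non-capturing group); then the literal '53', then the literal 'h51', then one or more of any character (captured); then anchored at the end.
Matches to split on: at [3:45] → '6uusekknnHGKi53h51x484uussppppIa7QQ53h51bu'.
With a capturing group present, the delimiter's captured portion is kept in the result list.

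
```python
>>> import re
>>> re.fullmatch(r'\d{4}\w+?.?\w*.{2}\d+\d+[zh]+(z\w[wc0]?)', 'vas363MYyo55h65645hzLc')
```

For `fullmatch`, every character of the input must be accounted for by the pattern.
Here the pattern can't cover the whole string, so the call returns None.

None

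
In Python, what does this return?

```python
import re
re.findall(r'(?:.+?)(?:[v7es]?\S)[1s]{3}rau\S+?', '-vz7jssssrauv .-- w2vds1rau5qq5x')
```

['-vz7jssssrauv']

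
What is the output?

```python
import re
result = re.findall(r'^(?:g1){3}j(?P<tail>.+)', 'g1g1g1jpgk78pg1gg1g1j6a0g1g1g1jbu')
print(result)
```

['pgk78pg1gg1g1j6a0g1g1g1jbu']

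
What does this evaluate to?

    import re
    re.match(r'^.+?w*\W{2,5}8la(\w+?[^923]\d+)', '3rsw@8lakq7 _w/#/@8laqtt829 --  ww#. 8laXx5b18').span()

`re.match` only tries the pattern at the start of the string.
The match spans [0:27] → '3rsw@8lakq7 _w/#/@8laqtt829'.

(0, 27)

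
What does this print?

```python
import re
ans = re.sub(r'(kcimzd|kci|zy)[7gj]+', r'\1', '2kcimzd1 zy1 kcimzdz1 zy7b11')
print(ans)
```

2kcimzd1 zy1 kcimzdz1 zyb11

The replacement refers to a captured group, so each match is rewritten using its own captured text.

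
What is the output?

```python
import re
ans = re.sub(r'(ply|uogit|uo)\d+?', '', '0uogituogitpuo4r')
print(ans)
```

0uogituogitpr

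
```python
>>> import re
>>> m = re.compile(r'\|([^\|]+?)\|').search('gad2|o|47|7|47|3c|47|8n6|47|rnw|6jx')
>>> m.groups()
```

The match spans [4:7] → '|o|'.
Captured: group 1 = 'o'.

('o',)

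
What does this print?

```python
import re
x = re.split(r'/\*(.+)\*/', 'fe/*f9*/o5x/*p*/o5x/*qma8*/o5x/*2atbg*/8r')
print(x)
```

Matches to split on: at [2:39] → '/*f9*/o5x/*p*/o5x/*qma8*/o5x/*2atbg*/'.
Because the pattern has a capturing group, `split` also inserts each captured text between the pieces.

['fe', 'f9*/o5x/*p*/o5x/*qma8*/o5x/*2atbg', '8r']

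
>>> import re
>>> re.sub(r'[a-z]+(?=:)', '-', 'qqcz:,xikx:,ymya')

'-:,-:,ymya'

The lookaround is zero-width — it requires the adjacent text to match without consuming it, so the asserted text isn't part of the match.
Each match is replaced by '-'.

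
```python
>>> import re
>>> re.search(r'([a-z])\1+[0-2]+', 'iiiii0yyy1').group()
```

'iiiii0'

A backreference is literal: `\1` must see the identical characters the first group matched.
The match spans [0:6] → 'iiiii0'.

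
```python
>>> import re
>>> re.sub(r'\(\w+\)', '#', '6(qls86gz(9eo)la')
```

'6(qls86gz#la'

Matches: at [9:14] → '(9eo)'.
Each match is replaced by '#'.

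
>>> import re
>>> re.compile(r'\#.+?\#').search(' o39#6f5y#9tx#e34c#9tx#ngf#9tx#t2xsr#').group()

`search` walks the string left to right and returns the first match it finds.
The match spans [4:10] → '#6f5y#'.

'#6f5y#'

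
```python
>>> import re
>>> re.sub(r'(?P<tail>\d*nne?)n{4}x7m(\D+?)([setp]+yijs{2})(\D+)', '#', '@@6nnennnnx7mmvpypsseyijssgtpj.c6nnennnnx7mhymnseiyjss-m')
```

This matches zero or more of a digit, then the literal 'nn', then optionally the literal 'e' (captured as 'tail'); then exactly 4 of the literal 'n', then the literal 'x7', then a literal 'm'; then one or more of a non-digit (lazy) (captured); then one or more of one of [setp], then the literal 'yij', then exactly 2 of a literal 's' (captured); then one or more of a non-digit (captured).
Matches: at [2:32] → '6nnennnnx7mmvpypsseyijssgtpj.c'.
Each match is replaced by '#'.

'@@#6nnennnnx7mhymnseiyjss-m'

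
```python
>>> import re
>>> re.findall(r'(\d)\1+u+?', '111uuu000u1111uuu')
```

['1', '0', '1']

`\1` has to match the exact text group 1 already captured.
Because there's exactly one group, `findall` drops the full match and keeps group 1 from each hit.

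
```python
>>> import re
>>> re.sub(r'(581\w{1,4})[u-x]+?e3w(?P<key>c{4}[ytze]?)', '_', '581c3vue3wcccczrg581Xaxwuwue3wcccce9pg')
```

This matches the literal '581', then 1 to 4 of a word character (captured); then one or more of a character in [u-x] (lazy), then the literal 'e3w'; then exactly 4 of the literal 'c', then optionally one of [ytze] (captured as 'key').
Matches: at [0:15] → '581c3vue3wccccz'; at [17:35] → '581Xaxwuwue3wcccce'.
Every occurrence is swapped for '_'.

'_rg_9pg'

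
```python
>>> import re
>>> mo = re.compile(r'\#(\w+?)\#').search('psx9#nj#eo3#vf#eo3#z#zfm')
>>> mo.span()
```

(4, 8)

The match spans [4:8] → '#nj#'.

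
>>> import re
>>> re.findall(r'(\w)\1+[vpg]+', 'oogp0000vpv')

['o', '0']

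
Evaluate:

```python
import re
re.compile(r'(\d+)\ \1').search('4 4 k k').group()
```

'4 4'

After group 1 captures some text, `\1` only succeeds where that same text appears again.
The match spans [0:3] → '4 4'.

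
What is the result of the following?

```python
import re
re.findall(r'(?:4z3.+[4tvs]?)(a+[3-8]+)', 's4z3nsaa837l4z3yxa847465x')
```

['a847465']

One capturing group, so `findall` returns just the captured substring from the one match — 1 in all.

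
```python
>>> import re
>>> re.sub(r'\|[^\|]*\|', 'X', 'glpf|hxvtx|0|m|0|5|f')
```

Matches: at [4:11] → '|hxvtx|'; at [12:15] → '|m|'; at [16:19] → '|5|'.
`sub` substitutes 'X' at each match site.

'glpfX0X0Xf'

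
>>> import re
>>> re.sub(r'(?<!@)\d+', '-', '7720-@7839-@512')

`(?!…)`/`(?<!…)` only lets a position through if the neighbouring text does NOT match; no characters are consumed.
Matches: at [0:4] → '7720'; at [7:10] → '839'; at [13:15] → '12'.
Every occurrence is swapped for '-'.

'--@7--@5-'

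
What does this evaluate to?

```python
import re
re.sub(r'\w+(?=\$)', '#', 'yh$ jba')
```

The lookaround is zero-width — it requires the adjacent text to match without consuming it, so the asserted text isn't part of the match.
Matches: at [0:2] → 'yh'.
`sub` substitutes '#' at each match site.

'#$ jba'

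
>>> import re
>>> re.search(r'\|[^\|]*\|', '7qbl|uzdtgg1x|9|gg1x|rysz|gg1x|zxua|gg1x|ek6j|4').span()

(4, 14)

The match spans [4:14] → '|uzdtgg1x|'.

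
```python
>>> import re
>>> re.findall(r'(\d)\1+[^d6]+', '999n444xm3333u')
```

The backreference `\1` re-matches whatever the first group consumed, character for character.
Scanning left to right: at [0:14] match '999n444xm3333u', group 1 = '9'.
`findall` collects group 1 from the one match (1 total).

['9']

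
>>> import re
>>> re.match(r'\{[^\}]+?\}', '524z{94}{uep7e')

None

`re.match` won't scan ahead — the pattern has to work from the very first character.
Here the string doesn't start with a match, so the call returns None.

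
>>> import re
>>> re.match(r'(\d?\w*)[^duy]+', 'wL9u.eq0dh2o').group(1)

The pattern matches optionally a digit, then zero or more of a word character (captured); then one or more of any character except [duy].
`re.match` won't scan ahead — the pattern has to work from the very first character.
The match spans [0:8] → 'wL9u.eq0'.
Captured: group 1 = 'wL9u'.

'wL9u'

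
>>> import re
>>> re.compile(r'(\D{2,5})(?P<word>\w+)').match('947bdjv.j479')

None

`match` is anchored at position 0; if the pattern doesn't fit there, it returns None.
Here the pattern fails at index 0, so the call returns None.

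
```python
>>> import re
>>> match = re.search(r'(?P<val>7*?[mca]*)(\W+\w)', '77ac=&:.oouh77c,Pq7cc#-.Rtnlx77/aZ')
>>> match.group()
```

Pattern: zero or more of a literal '7' (lazy), then zero or more of one of [mca] (captured as 'val'); then one or more of a non-word character, then a word character (captured).
`re.search` scans for the first position where the pattern succeeds.
The match spans [0:9] → '77ac=&:.o'.
Captured: group 1 = '77ac', group 2 = '=&:.o'.

'77ac=&:.o'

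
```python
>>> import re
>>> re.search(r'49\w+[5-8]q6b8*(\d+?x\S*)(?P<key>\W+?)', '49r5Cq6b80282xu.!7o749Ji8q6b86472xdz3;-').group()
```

'49Ji8q6b86472xdz3;-'

Pattern: the literal '49', then one or more of a word character, then a character in [5-8]; then the literal 'q6b', then zero or more of the literal '8'; then one or more of a digit (lazy), then the literal 'x', then zero or more of a non-whitespace character (captured); then one or more of a non-word character (lazy) (captured as 'key').
`re.search` scans for the first position where the pattern succeeds.
The match spans [20:39] → '49Ji8q6b86472xdz3;-'.
Captured: group 1 = '6472xdz3;', group 2 = '-'.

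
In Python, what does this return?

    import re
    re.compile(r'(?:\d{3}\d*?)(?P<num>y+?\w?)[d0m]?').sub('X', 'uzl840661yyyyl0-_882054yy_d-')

The pattern matches exactly 3 of a digit, then zero or more of a digit (lazy) (non-capturing group); then one or more of the literal 'y' (lazy), then optionally a word character (captured as 'num'); then optionally one of [d0m].
With the lazy modifier that quantifier settles for the fewest repetitions that let the rest of the pattern succeed (the atoms after it are unaffected and can still be greedy).
Matches: at [3:11] → '840661yy'; at [17:25] → '882054yy'.
`sub` substitutes 'X' at each match site.

'uzlXyyl0-_X_d-'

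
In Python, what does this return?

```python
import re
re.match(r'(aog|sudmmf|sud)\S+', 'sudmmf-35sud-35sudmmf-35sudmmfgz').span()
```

With `match`, the pattern is implicitly anchored at the beginning.
The match spans [0:32] → 'sudmmf-35sud-35sudmmf-35sudmmfgz'.

(0, 32)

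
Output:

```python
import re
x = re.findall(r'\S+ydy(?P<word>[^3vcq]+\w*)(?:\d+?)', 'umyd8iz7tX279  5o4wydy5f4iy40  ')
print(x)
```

['5f4iy4']

`findall` collects group 1 from the one match (1 total).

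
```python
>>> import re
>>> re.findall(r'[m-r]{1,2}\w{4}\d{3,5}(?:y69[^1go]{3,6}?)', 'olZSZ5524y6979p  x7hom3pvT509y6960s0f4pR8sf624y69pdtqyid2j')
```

['olZSZ5524y6979p', 'om3pvT509y6960s', 'pR8sf624y69pdt']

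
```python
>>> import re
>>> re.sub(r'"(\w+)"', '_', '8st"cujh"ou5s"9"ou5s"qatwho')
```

Matches: at [3:9] → '"cujh"'; at [13:16] → '"9"'.
`sub` substitutes '_' at each match site.

'8st_ou5s_ou5s"qatwho'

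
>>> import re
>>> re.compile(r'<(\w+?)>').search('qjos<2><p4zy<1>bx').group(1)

`re.search` tries every starting position until one works.
The match spans [4:7] → '<2>'.
Captured: group 1 = '2'.

'2'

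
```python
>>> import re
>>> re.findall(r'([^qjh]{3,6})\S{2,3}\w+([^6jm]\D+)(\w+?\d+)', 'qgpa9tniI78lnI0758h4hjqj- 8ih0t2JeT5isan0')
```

A `+?`/`*?`/`{m,n}?` starts at its minimum and grows only as far as needed for what follows to match.
3 groups means each result is a tuple of 3 captured strings — 2 here.

[('gpa9tn', '- ', '8ih0'), ('t2Je', 'sa', 'n0')]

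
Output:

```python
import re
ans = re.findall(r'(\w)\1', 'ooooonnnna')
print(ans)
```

['o', 'o', 'n', 'n']

`\1` is not a pattern — it's the concrete string captured by group 1, re-applied verbatim.
Matches: at [0:2] match 'oo', group 1 = 'o'; at [2:4] match 'oo', group 1 = 'o'; at [5:7] match 'nn', group 1 = 'n'; at [7:9] match 'nn', group 1 = 'n'.
`findall` collects group 1 from each match (4 total).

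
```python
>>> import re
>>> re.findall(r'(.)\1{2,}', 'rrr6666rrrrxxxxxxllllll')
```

`\1` has to match the exact text group 1 already captured.
Walking the string: at [0:3] match 'rrr', group 1 = 'r'; at [3:7] match '6666', group 1 = '6'; at [7:11] match 'rrrr', group 1 = 'r'; at [11:17] match 'xxxxxx', group 1 = 'x'; at [17:23] match 'llllll', group 1 = 'l'.
One capturing group, so `findall` returns just the captured substring from each match — 5 in all.

['r', '6', 'r', 'x', 'l']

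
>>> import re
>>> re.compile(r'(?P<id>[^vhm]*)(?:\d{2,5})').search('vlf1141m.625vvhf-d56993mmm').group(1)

The match spans [1:7] → 'lf1141'.
Captured: group 1 = 'lf11'.

'lf11'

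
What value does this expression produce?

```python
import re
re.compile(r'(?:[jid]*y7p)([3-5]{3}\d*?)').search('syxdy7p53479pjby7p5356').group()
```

'dy7p534'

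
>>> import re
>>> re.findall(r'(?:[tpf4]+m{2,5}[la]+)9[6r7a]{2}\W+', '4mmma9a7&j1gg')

['4mmma9a7&']

The pattern matches one or more of one of [tpf4], then 2 to 5 of the literal 'm', then one or more of one of [la] (non-capturing group); then the literal '9', then exactly 2 of one of [6r7a], then one or more of a non-word character.
With no groups in the pattern, `findall` gives back each whole match — 1 here.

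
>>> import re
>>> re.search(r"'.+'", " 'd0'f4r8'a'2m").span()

(1, 12)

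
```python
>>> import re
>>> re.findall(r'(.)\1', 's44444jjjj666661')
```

['4', '4', 'j', 'j', '6', '6']

After group 1 captures some text, `\1` only succeeds where that same text appears again.
Walking the string: at [1:3] match '44', group 1 = '4'; at [3:5] match '44', group 1 = '4'; at [6:8] match 'jj', group 1 = 'j'; at [8:10] match 'jj', group 1 = 'j'; at [10:12] match '66', group 1 = '6'; ….
Because there's exactly one group, `findall` drops the full match and keeps group 1 from each hit.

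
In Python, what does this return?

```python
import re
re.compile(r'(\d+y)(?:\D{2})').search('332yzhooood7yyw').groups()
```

('332y',)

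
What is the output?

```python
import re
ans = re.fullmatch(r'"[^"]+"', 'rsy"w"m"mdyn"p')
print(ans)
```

`re.fullmatch` requires the pattern to consume the entire string.
Here the pattern can't cover the whole string, so the call returns None.

None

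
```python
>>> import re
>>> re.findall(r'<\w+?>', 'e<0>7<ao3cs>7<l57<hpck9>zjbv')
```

['<0>', '<ao3cs>', '<hpck9>']

Walking the string: at [1:4] → '<0>'; at [5:12] → '<ao3cs>'; at [17:24] → '<hpck9>'.
`findall` yields the raw match text (3 of them) because the pattern has no groups.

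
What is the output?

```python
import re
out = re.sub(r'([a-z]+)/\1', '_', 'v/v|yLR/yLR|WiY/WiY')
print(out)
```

_|yLR/yLR|WiY/WiY

A backreference is literal: `\1` must see the identical characters the first group matched.
Matches: at [0:3] → 'v/v'.
Every occurrence is swapped for '_'.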